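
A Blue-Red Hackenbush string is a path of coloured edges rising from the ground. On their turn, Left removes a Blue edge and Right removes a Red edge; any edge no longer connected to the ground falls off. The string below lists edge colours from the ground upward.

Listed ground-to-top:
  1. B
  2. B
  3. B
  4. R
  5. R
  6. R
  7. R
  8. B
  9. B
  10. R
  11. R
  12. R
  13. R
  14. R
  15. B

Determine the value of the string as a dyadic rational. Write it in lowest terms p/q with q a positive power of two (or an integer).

edge 1 of 15 (B): { 0 | ∅ } so 1
edge 2 of 15 (B): { 0; 1 | ∅ } so 2
edge 3 of 15 (B): { 0; 1; 2 | ∅ } so 3
edge 4 of 15 (R): { 0; 1; 2 | 3 } so 5/2
edge 5 of 15 (R): { 0; 1; 2 | 5/2; 3 } so 9/4
edge 6 of 15 (R): { 0; 1; 2 | 9/4; 5/2; 3 } so 17/8
edge 7 of 15 (R): { 0; 1; 2 | 17/8; 9/4; 5/2; 3 } so 33/16
edge 8 of 15 (B): { 0; 1; 2; 33/16 | 17/8; 9/4; 5/2; 3 } so 67/32
edge 9 of 15 (B): { 0; 1; 2; 33/16; 67/32 | 17/8; 9/4; 5/2; 3 } so 135/64
edge 10 of 15 (R): { 0; 1; 2; 33/16; 67/32 | 135/64; 17/8; 9/4; 5/2; 3 } so 269/128
edge 11 of 15 (R): { 0; 1; 2; 33/16; 67/32 | 269/128; 135/64; 17/8; 9/4; 5/2; 3 } so 537/256
edge 12 of 15 (R): { 0; 1; 2; 33/16; 67/32 | 537/256; 269/128; 135/64; 17/8; 9/4; 5/2; 3 } so 1073/512
edge 13 of 15 (R): { 0; 1; 2; 33/16; 67/32 | 1073/512; 537/256; 269/128; 135/64; 17/8; 9/4; 5/2; 3 } so 2145/1024
edge 14 of 15 (R): { 0; 1; 2; 33/16; 67/32 | 2145/1024; 1073/512; 537/256; 269/128; 135/64; 17/8; 9/4; 5/2; 3 } so 4289/2048
edge 15 of 15 (B): { 0; 1; 2; 33/16; 67/32; 4289/2048 | 2145/1024; 1073/512; 537/256; 269/128; 135/64; 17/8; 9/4; 5/2; 3 } so 8579/4096

8579/4096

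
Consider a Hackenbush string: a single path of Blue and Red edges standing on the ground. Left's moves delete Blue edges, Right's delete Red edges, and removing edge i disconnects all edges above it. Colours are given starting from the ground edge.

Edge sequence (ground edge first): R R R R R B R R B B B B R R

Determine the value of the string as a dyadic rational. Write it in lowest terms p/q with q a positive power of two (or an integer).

Build g(s[:k]) for k = 1..14, string s = R R R R R B R R B B B B R R.
g(R) = { none | 0 } ⇒ -1
g(RR) = { none | -1,0 } ⇒ -2
g(RRR) = { none | -2,-1,0 } ⇒ -3
g(RRRR) = { none | -3,-2,-1,0 } ⇒ -4
g(RRRRR) = { none | -4,-3,-2,-1,0 } ⇒ -5
g(RRRRRB) = { -5 | -4,-3,-2,-1,0 } ⇒ -9/2
g(RRRRRBR) = { -5 | -9/2,-4,-3,-2,-1,0 } ⇒ -19/4
g(RRRRRBRR) = { -5 | -19/4,-9/2,-4,-3,-2,-1,0 } ⇒ -39/8
g(RRRRRBRRB) = { -5,-39/8 | -19/4,-9/2,-4,-3,-2,-1,0 } ⇒ -77/16
g(RRRRRBRRBB) = { -5,-39/8,-77/16 | -19/4,-9/2,-4,-3,-2,-1,0 } ⇒ -153/32
g(RRRRRBRRBBB) = { -5,-39/8,-77/16,-153/32 | -19/4,-9/2,-4,-3,-2,-1,0 } ⇒ -305/64
g(RRRRRBRRBBBB) = { -5,-39/8,-77/16,-153/32,-305/64 | -19/4,-9/2,-4,-3,-2,-1,0 } ⇒ -609/128
g(RRRRRBRRBBBBR) = { -5,-39/8,-77/16,-153/32,-305/64 | -609/128,-19/4,-9/2,-4,-3,-2,-1,0 } ⇒ -1219/256
g(RRRRRBRRBBBBRR) = { -5,-39/8,-77/16,-153/32,-305/64 | -1219/256,-609/128,-19/4,-9/2,-4,-3,-2,-1,0 } ⇒ -2439/512

-2439/512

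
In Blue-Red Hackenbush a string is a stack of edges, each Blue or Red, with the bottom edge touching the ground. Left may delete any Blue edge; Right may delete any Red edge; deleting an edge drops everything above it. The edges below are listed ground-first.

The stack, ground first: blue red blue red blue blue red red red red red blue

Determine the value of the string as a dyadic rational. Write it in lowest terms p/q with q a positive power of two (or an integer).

1411/2048

G(b) = { 0 | · } gives 1
G(br) = { 0 | 1 } gives 1/2
G(brb) = { 0,1/2 | 1 } gives 3/4
G(brbr) = { 0,1/2 | 3/4,1 } gives 5/8
G(brbrb) = { 0,1/2,5/8 | 3/4,1 } gives 11/16
G(brbrbb) = { 0,1/2,5/8,11/16 | 3/4,1 } gives 23/32
G(brbrbbr) = { 0,1/2,5/8,11/16 | 23/32,3/4,1 } gives 45/64
G(brbrbbrr) = { 0,1/2,5/8,11/16 | 45/64,23/32,3/4,1 } gives 89/128
G(brbrbbrrr) = { 0,1/2,5/8,11/16 | 89/128,45/64,23/32,3/4,1 } gives 177/256
G(brbrbbrrrr) = { 0,1/2,5/8,11/16 | 177/256,89/128,45/64,23/32,3/4,1 } gives 353/512
G(brbrbbrrrrr) = { 0,1/2,5/8,11/16 | 353/512,177/256,89/128,45/64,23/32,3/4,1 } gives 705/1024
G(brbrbbrrrrrb) = { 0,1/2,5/8,11/16,705/1024 | 353/512,177/256,89/128,45/64,23/32,3/4,1 } gives 1411/2048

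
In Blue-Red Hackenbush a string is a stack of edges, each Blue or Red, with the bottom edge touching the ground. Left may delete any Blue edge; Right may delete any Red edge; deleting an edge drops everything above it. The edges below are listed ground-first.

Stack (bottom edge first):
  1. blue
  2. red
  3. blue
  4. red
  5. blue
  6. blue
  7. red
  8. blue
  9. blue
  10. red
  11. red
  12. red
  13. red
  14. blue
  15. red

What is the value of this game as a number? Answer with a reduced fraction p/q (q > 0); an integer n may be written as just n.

11653/16384

Prefix values for blue red blue red blue blue red blue blue red red red red blue red via {L|R} + simplicity:
value(b) = { 0 | — } gives 1
value(br) = { 0 | 1 } gives 1/2
value(brb) = { 0, 1/2 | 1 } gives 3/4
value(brbr) = { 0, 1/2 | 3/4, 1 } gives 5/8
value(brbrb) = { 0, 1/2, 5/8 | 3/4, 1 } gives 11/16
value(brbrbb) = { 0, 1/2, 5/8, 11/16 | 3/4, 1 } gives 23/32
value(brbrbbr) = { 0, 1/2, 5/8, 11/16 | 23/32, 3/4, 1 } gives 45/64
value(brbrbbrb) = { 0, 1/2, 5/8, 11/16, 45/64 | 23/32, 3/4, 1 } gives 91/128
value(brbrbbrbb) = { 0, 1/2, 5/8, 11/16, 45/64, 91/128 | 23/32, 3/4, 1 } gives 183/256
value(brbrbbrbbr) = { 0, 1/2, 5/8, 11/16, 45/64, 91/128 | 183/256, 23/32, 3/4, 1 } gives 365/512
value(brbrbbrbbrr) = { 0, 1/2, 5/8, 11/16, 45/64, 91/128 | 365/512, 183/256, 23/32, 3/4, 1 } gives 729/1024
value(brbrbbrbbrrr) = { 0, 1/2, 5/8, 11/16, 45/64, 91/128 | 729/1024, 365/512, 183/256, 23/32, 3/4, 1 } gives 1457/2048
value(brbrbbrbbrrrr) = { 0, 1/2, 5/8, 11/16, 45/64, 91/128 | 1457/2048, 729/1024, 365/512, 183/256, 23/32, 3/4, 1 } gives 2913/4096
value(brbrbbrbbrrrrb) = { 0, 1/2, 5/8, 11/16, 45/64, 91/128, 2913/4096 | 1457/2048, 729/1024, 365/512, 183/256, 23/32, 3/4, 1 } gives 5827/8192
value(brbrbbrbbrrrrbr) = { 0, 1/2, 5/8, 11/16, 45/64, 91/128, 2913/4096 | 5827/8192, 1457/2048, 729/1024, 365/512, 183/256, 23/32, 3/4, 1 } gives 11653/16384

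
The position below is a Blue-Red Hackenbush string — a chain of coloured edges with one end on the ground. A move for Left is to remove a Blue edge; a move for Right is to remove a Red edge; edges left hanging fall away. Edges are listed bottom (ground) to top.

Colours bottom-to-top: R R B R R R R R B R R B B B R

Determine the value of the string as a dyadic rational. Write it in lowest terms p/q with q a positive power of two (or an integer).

-16227/8192

Build g(s[:k]) for k = 1..15, string s = R R B R R R R R B R R B B B R.
edge 1 of 15 (R): { ∅ | 0 } ⇒ -1
edge 2 of 15 (R): { ∅ | -1; 0 } ⇒ -2
edge 3 of 15 (B): { -2 | -1; 0 } ⇒ -3/2
edge 4 of 15 (R): { -2 | -3/2; -1; 0 } ⇒ -7/4
edge 5 of 15 (R): { -2 | -7/4; -3/2; -1; 0 } ⇒ -15/8
edge 6 of 15 (R): { -2 | -15/8; -7/4; -3/2; -1; 0 } ⇒ -31/16
edge 7 of 15 (R): { -2 | -31/16; -15/8; -7/4; -3/2; -1; 0 } ⇒ -63/32
edge 8 of 15 (R): { -2 | -63/32; -31/16; -15/8; -7/4; -3/2; -1; 0 } ⇒ -127/64
edge 9 of 15 (B): { -2; -127/64 | -63/32; -31/16; -15/8; -7/4; -3/2; -1; 0 } ⇒ -253/128
edge 10 of 15 (R): { -2; -127/64 | -253/128; -63/32; -31/16; -15/8; -7/4; -3/2; -1; 0 } ⇒ -507/256
edge 11 of 15 (R): { -2; -127/64 | -507/256; -253/128; -63/32; -31/16; -15/8; -7/4; -3/2; -1; 0 } ⇒ -1015/512
edge 12 of 15 (B): { -2; -127/64; -1015/512 | -507/256; -253/128; -63/32; -31/16; -15/8; -7/4; -3/2; -1; 0 } ⇒ -2029/1024
edge 13 of 15 (B): { -2; -127/64; -1015/512; -2029/1024 | -507/256; -253/128; -63/32; -31/16; -15/8; -7/4; -3/2; -1; 0 } ⇒ -4057/2048
edge 14 of 15 (B): { -2; -127/64; -1015/512; -2029/1024; -4057/2048 | -507/256; -253/128; -63/32; -31/16; -15/8; -7/4; -3/2; -1; 0 } ⇒ -8113/4096
edge 15 of 15 (R): { -2; -127/64; -1015/512; -2029/1024; -4057/2048 | -8113/4096; -507/256; -253/128; -63/32; -31/16; -15/8; -7/4; -3/2; -1; 0 } ⇒ -16227/8192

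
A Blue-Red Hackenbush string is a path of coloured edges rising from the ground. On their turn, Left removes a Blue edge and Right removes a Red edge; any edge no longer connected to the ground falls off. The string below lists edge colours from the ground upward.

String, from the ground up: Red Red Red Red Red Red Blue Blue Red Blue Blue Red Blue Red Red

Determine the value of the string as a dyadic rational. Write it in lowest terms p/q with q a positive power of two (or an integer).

-2711/512

Recurse on prefixes of the 15-edge string Red Red Red Red Red Red Blue Blue Red Blue Blue Red Blue Red Red:
edge 1 of 15 (Red): { (no moves) | 0 } ⇒ -1
edge 2 of 15 (Red): { (no moves) | -1, 0 } ⇒ -2
edge 3 of 15 (Red): { (no moves) | -2, -1, 0 } ⇒ -3
edge 4 of 15 (Red): { (no moves) | -3, -2, -1, 0 } ⇒ -4
edge 5 of 15 (Red): { (no moves) | -4, -3, -2, -1, 0 } ⇒ -5
edge 6 of 15 (Red): { (no moves) | -5, -4, -3, -2, -1, 0 } ⇒ -6
edge 7 of 15 (Blue): { -6 | -5, -4, -3, -2, -1, 0 } ⇒ -11/2
edge 8 of 15 (Blue): { -6, -11/2 | -5, -4, -3, -2, -1, 0 } ⇒ -21/4
edge 9 of 15 (Red): { -6, -11/2 | -21/4, -5, -4, -3, -2, -1, 0 } ⇒ -43/8
edge 10 of 15 (Blue): { -6, -11/2, -43/8 | -21/4, -5, -4, -3, -2, -1, 0 } ⇒ -85/16
edge 11 of 15 (Blue): { -6, -11/2, -43/8, -85/16 | -21/4, -5, -4, -3, -2, -1, 0 } ⇒ -169/32
edge 12 of 15 (Red): { -6, -11/2, -43/8, -85/16 | -169/32, -21/4, -5, -4, -3, -2, -1, 0 } ⇒ -339/64
edge 13 of 15 (Blue): { -6, -11/2, -43/8, -85/16, -339/64 | -169/32, -21/4, -5, -4, -3, -2, -1, 0 } ⇒ -677/128
edge 14 of 15 (Red): { -6, -11/2, -43/8, -85/16, -339/64 | -677/128, -169/32, -21/4, -5, -4, -3, -2, -1, 0 } ⇒ -1355/256
edge 15 of 15 (Red): { -6, -11/2, -43/8, -85/16, -339/64 | -1355/256, -677/128, -169/32, -21/4, -5, -4, -3, -2, -1, 0 } ⇒ -2711/512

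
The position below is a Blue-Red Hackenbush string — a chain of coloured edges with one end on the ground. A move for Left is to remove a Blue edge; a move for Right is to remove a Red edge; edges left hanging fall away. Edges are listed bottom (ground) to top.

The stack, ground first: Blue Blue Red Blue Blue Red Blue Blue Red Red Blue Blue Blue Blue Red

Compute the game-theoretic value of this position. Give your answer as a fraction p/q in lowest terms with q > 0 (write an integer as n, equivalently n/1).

edge 1 of 15 (Blue): { 0 | (no moves) } => 1
edge 2 of 15 (Blue): { 0,1 | (no moves) } => 2
edge 3 of 15 (Red): { 0,1 | 2 } => 3/2
edge 4 of 15 (Blue): { 0,1,3/2 | 2 } => 7/4
edge 5 of 15 (Blue): { 0,1,3/2,7/4 | 2 } => 15/8
edge 6 of 15 (Red): { 0,1,3/2,7/4 | 15/8,2 } => 29/16
edge 7 of 15 (Blue): { 0,1,3/2,7/4,29/16 | 15/8,2 } => 59/32
edge 8 of 15 (Blue): { 0,1,3/2,7/4,29/16,59/32 | 15/8,2 } => 119/64
edge 9 of 15 (Red): { 0,1,3/2,7/4,29/16,59/32 | 119/64,15/8,2 } => 237/128
edge 10 of 15 (Red): { 0,1,3/2,7/4,29/16,59/32 | 237/128,119/64,15/8,2 } => 473/256
edge 11 of 15 (Blue): { 0,1,3/2,7/4,29/16,59/32,473/256 | 237/128,119/64,15/8,2 } => 947/512
edge 12 of 15 (Blue): { 0,1,3/2,7/4,29/16,59/32,473/256,947/512 | 237/128,119/64,15/8,2 } => 1895/1024
edge 13 of 15 (Blue): { 0,1,3/2,7/4,29/16,59/32,473/256,947/512,1895/1024 | 237/128,119/64,15/8,2 } => 3791/2048
edge 14 of 15 (Blue): { 0,1,3/2,7/4,29/16,59/32,473/256,947/512,1895/1024,3791/2048 | 237/128,119/64,15/8,2 } => 7583/4096
edge 15 of 15 (Red): { 0,1,3/2,7/4,29/16,59/32,473/256,947/512,1895/1024,3791/2048 | 7583/4096,237/128,119/64,15/8,2 } => 15165/8192

15165/8192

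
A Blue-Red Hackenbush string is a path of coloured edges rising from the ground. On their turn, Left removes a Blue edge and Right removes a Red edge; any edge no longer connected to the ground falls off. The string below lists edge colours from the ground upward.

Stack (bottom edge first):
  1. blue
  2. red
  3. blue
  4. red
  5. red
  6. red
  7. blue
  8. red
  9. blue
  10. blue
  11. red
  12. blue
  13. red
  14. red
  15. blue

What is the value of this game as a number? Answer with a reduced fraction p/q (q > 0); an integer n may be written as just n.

1 of 15 · b · max L 0 · min R +∞ — 1
2 of 15 · br · max L 0 · min R 1 — 1/2
3 of 15 · brb · max L 1/2 · min R 1 — 3/4
4 of 15 · brbr · max L 1/2 · min R 3/4 — 5/8
5 of 15 · brbrr · max L 1/2 · min R 5/8 — 9/16
6 of 15 · brbrrr · max L 1/2 · min R 9/16 — 17/32
7 of 15 · brbrrrb · max L 17/32 · min R 9/16 — 35/64
8 of 15 · brbrrrbr · max L 17/32 · min R 35/64 — 69/128
9 of 15 · brbrrrbrb · max L 69/128 · min R 35/64 — 139/256
10 of 15 · brbrrrbrbb · max L 139/256 · min R 35/64 — 279/512
11 of 15 · brbrrrbrbbr · max L 139/256 · min R 279/512 — 557/1024
12 of 15 · brbrrrbrbbrb · max L 557/1024 · min R 279/512 — 1115/2048
13 of 15 · brbrrrbrbbrbr · max L 557/1024 · min R 1115/2048 — 2229/4096
14 of 15 · brbrrrbrbbrbrr · max L 557/1024 · min R 2229/4096 — 4457/8192
15 of 15 · brbrrrbrbbrbrrb · max L 4457/8192 · min R 2229/4096 — 8915/16384

8915/16384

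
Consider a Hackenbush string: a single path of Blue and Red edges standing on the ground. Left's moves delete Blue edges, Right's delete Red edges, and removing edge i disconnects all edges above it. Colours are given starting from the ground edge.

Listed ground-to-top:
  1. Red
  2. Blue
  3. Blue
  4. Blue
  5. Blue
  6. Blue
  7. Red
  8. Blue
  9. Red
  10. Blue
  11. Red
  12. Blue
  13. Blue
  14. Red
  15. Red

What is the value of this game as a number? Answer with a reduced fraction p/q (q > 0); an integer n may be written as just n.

Prefix values for Red Blue Blue Blue Blue Blue Red Blue Red Blue Red Blue Blue Red Red via {L|R} + simplicity:
1 of 15 · R · max L −∞ · min R 0 → -1
2 of 15 · RB · max L -1 · min R 0 → -1/2
3 of 15 · RBB · max L -1/2 · min R 0 → -1/4
4 of 15 · RBBB · max L -1/4 · min R 0 → -1/8
5 of 15 · RBBBB · max L -1/8 · min R 0 → -1/16
6 of 15 · RBBBBB · max L -1/16 · min R 0 → -1/32
7 of 15 · RBBBBBR · max L -1/16 · min R -1/32 → -3/64
8 of 15 · RBBBBBRB · max L -3/64 · min R -1/32 → -5/128
9 of 15 · RBBBBBRBR · max L -3/64 · min R -5/128 → -11/256
10 of 15 · RBBBBBRBRB · max L -11/256 · min R -5/128 → -21/512
11 of 15 · RBBBBBRBRBR · max L -11/256 · min R -21/512 → -43/1024
12 of 15 · RBBBBBRBRBRB · max L -43/1024 · min R -21/512 → -85/2048
13 of 15 · RBBBBBRBRBRBB · max L -85/2048 · min R -21/512 → -169/4096
14 of 15 · RBBBBBRBRBRBBR · max L -85/2048 · min R -169/4096 → -339/8192
15 of 15 · RBBBBBRBRBRBBRR · max L -85/2048 · min R -339/8192 → -679/16384

-679/16384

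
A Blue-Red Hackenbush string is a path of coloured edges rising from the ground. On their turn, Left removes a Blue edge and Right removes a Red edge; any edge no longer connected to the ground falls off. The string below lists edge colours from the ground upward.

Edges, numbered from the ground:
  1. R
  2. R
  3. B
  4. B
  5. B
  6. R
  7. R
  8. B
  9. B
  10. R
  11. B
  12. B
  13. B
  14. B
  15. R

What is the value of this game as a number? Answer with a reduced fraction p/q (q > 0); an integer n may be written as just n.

-9795/8192

Recurse on prefixes of the 15-edge string R R B B B R R B B R B B B B R:
R: Left { ∅ }, Right { 0 } -> simplest -1
RR: Left { ∅ }, Right { -1; 0 } -> simplest -2
RRB: Left { -2 }, Right { -1; 0 } -> simplest -3/2
RRBB: Left { -2; -3/2 }, Right { -1; 0 } -> simplest -5/4
RRBBB: Left { -2; -3/2; -5/4 }, Right { -1; 0 } -> simplest -9/8
RRBBBR: Left { -2; -3/2; -5/4 }, Right { -9/8; -1; 0 } -> simplest -19/16
RRBBBRR: Left { -2; -3/2; -5/4 }, Right { -19/16; -9/8; -1; 0 } -> simplest -39/32
RRBBBRRB: Left { -2; -3/2; -5/4; -39/32 }, Right { -19/16; -9/8; -1; 0 } -> simplest -77/64
RRBBBRRBB: Left { -2; -3/2; -5/4; -39/32; -77/64 }, Right { -19/16; -9/8; -1; 0 } -> simplest -153/128
RRBBBRRBBR: Left { -2; -3/2; -5/4; -39/32; -77/64 }, Right { -153/128; -19/16; -9/8; -1; 0 } -> simplest -307/256
RRBBBRRBBRB: Left { -2; -3/2; -5/4; -39/32; -77/64; -307/256 }, Right { -153/128; -19/16; -9/8; -1; 0 } -> simplest -613/512
RRBBBRRBBRBB: Left { -2; -3/2; -5/4; -39/32; -77/64; -307/256; -613/512 }, Right { -153/128; -19/16; -9/8; -1; 0 } -> simplest -1225/1024
RRBBBRRBBRBBB: Left { -2; -3/2; -5/4; -39/32; -77/64; -307/256; -613/512; -1225/1024 }, Right { -153/128; -19/16; -9/8; -1; 0 } -> simplest -2449/2048
RRBBBRRBBRBBBB: Left { -2; -3/2; -5/4; -39/32; -77/64; -307/256; -613/512; -1225/1024; -2449/2048 }, Right { -153/128; -19/16; -9/8; -1; 0 } -> simplest -4897/4096
RRBBBRRBBRBBBBR: Left { -2; -3/2; -5/4; -39/32; -77/64; -307/256; -613/512; -1225/1024; -2449/2048 }, Right { -4897/4096; -153/128; -19/16; -9/8; -1; 0 } -> simplest -9795/8192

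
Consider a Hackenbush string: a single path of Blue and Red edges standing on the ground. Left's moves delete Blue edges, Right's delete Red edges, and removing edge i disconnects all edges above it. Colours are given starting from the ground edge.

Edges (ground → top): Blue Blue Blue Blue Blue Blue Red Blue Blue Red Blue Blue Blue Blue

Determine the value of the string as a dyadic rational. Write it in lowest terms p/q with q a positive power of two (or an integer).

1503/256

val_1 [B]  L=[0]  R=[∅]  → 1
val_2 [BB]  L=[0,1]  R=[∅]  → 2
val_3 [BBB]  L=[0,1,2]  R=[∅]  → 3
val_4 [BBBB]  L=[0,1,2,3]  R=[∅]  → 4
val_5 [BBBBB]  L=[0,1,2,3,4]  R=[∅]  → 5
val_6 [BBBBBB]  L=[0,1,2,3,4,5]  R=[∅]  → 6
val_7 [BBBBBBR]  L=[0,1,2,3,4,5]  R=[6]  → 11/2
val_8 [BBBBBBRB]  L=[0,1,2,3,4,5,11/2]  R=[6]  → 23/4
val_9 [BBBBBBRBB]  L=[0,1,2,3,4,5,11/2,23/4]  R=[6]  → 47/8
val_10 [BBBBBBRBBR]  L=[0,1,2,3,4,5,11/2,23/4]  R=[47/8,6]  → 93/16
val_11 [BBBBBBRBBRB]  L=[0,1,2,3,4,5,11/2,23/4,93/16]  R=[47/8,6]  → 187/32
val_12 [BBBBBBRBBRBB]  L=[0,1,2,3,4,5,11/2,23/4,93/16,187/32]  R=[47/8,6]  → 375/64
val_13 [BBBBBBRBBRBBB]  L=[0,1,2,3,4,5,11/2,23/4,93/16,187/32,375/64]  R=[47/8,6]  → 751/128
val_14 [BBBBBBRBBRBBBB]  L=[0,1,2,3,4,5,11/2,23/4,93/16,187/32,375/64,751/128]  R=[47/8,6]  → 1503/256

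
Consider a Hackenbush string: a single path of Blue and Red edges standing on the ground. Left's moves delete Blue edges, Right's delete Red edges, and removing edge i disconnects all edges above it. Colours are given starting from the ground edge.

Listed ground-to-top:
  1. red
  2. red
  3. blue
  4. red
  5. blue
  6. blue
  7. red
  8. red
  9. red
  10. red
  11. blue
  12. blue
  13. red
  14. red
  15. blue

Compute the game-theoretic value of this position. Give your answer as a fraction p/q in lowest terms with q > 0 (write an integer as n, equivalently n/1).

G_1 [r]  L=[none]  R=[0]  → -1
G_2 [rr]  L=[none]  R=[-1 0]  → -2
G_3 [rrb]  L=[-2]  R=[-1 0]  → -3/2
G_4 [rrbr]  L=[-2]  R=[-3/2 -1 0]  → -7/4
G_5 [rrbrb]  L=[-2 -7/4]  R=[-3/2 -1 0]  → -13/8
G_6 [rrbrbb]  L=[-2 -7/4 -13/8]  R=[-3/2 -1 0]  → -25/16
G_7 [rrbrbbr]  L=[-2 -7/4 -13/8]  R=[-25/16 -3/2 -1 0]  → -51/32
G_8 [rrbrbbrr]  L=[-2 -7/4 -13/8]  R=[-51/32 -25/16 -3/2 -1 0]  → -103/64
G_9 [rrbrbbrrr]  L=[-2 -7/4 -13/8]  R=[-103/64 -51/32 -25/16 -3/2 -1 0]  → -207/128
G_10 [rrbrbbrrrr]  L=[-2 -7/4 -13/8]  R=[-207/128 -103/64 -51/32 -25/16 -3/2 -1 0]  → -415/256
G_11 [rrbrbbrrrrb]  L=[-2 -7/4 -13/8 -415/256]  R=[-207/128 -103/64 -51/32 -25/16 -3/2 -1 0]  → -829/512
G_12 [rrbrbbrrrrbb]  L=[-2 -7/4 -13/8 -415/256 -829/512]  R=[-207/128 -103/64 -51/32 -25/16 -3/2 -1 0]  → -1657/1024
G_13 [rrbrbbrrrrbbr]  L=[-2 -7/4 -13/8 -415/256 -829/512]  R=[-1657/1024 -207/128 -103/64 -51/32 -25/16 -3/2 -1 0]  → -3315/2048
G_14 [rrbrbbrrrrbbrr]  L=[-2 -7/4 -13/8 -415/256 -829/512]  R=[-3315/2048 -1657/1024 -207/128 -103/64 -51/32 -25/16 -3/2 -1 0]  → -6631/4096
G_15 [rrbrbbrrrrbbrrb]  L=[-2 -7/4 -13/8 -415/256 -829/512 -6631/4096]  R=[-3315/2048 -1657/1024 -207/128 -103/64 -51/32 -25/16 -3/2 -1 0]  → -13261/8192

-13261/8192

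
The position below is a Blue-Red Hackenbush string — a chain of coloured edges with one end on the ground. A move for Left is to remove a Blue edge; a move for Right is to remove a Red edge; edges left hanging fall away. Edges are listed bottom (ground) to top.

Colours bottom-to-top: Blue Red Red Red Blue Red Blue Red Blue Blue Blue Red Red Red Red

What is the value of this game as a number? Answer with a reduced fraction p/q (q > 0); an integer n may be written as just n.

2785/16384

edge 1 of 15 (Blue): { 0 | (no moves) } — 1
edge 2 of 15 (Red): { 0 | 1 } — 1/2
edge 3 of 15 (Red): { 0 | 1/2 1 } — 1/4
edge 4 of 15 (Red): { 0 | 1/4 1/2 1 } — 1/8
edge 5 of 15 (Blue): { 0 1/8 | 1/4 1/2 1 } — 3/16
edge 6 of 15 (Red): { 0 1/8 | 3/16 1/4 1/2 1 } — 5/32
edge 7 of 15 (Blue): { 0 1/8 5/32 | 3/16 1/4 1/2 1 } — 11/64
edge 8 of 15 (Red): { 0 1/8 5/32 | 11/64 3/16 1/4 1/2 1 } — 21/128
edge 9 of 15 (Blue): { 0 1/8 5/32 21/128 | 11/64 3/16 1/4 1/2 1 } — 43/256
edge 10 of 15 (Blue): { 0 1/8 5/32 21/128 43/256 | 11/64 3/16 1/4 1/2 1 } — 87/512
edge 11 of 15 (Blue): { 0 1/8 5/32 21/128 43/256 87/512 | 11/64 3/16 1/4 1/2 1 } — 175/1024
edge 12 of 15 (Red): { 0 1/8 5/32 21/128 43/256 87/512 | 175/1024 11/64 3/16 1/4 1/2 1 } — 349/2048
edge 13 of 15 (Red): { 0 1/8 5/32 21/128 43/256 87/512 | 349/2048 175/1024 11/64 3/16 1/4 1/2 1 } — 697/4096
edge 14 of 15 (Red): { 0 1/8 5/32 21/128 43/256 87/512 | 697/4096 349/2048 175/1024 11/64 3/16 1/4 1/2 1 } — 1393/8192
edge 15 of 15 (Red): { 0 1/8 5/32 21/128 43/256 87/512 | 1393/8192 697/4096 349/2048 175/1024 11/64 3/16 1/4 1/2 1 } — 2785/16384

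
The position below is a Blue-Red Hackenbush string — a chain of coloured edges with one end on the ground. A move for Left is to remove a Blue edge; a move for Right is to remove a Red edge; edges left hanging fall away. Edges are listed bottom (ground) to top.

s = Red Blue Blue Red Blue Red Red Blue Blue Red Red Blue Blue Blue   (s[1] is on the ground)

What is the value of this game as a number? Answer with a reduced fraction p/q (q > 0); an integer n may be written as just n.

-2865/8192

R: Left { ∅ }, Right { 0 } so simplest -1
RB: Left { -1 }, Right { 0 } so simplest -1/2
RBB: Left { -1; -1/2 }, Right { 0 } so simplest -1/4
RBBR: Left { -1; -1/2 }, Right { -1/4; 0 } so simplest -3/8
RBBRB: Left { -1; -1/2; -3/8 }, Right { -1/4; 0 } so simplest -5/16
RBBRBR: Left { -1; -1/2; -3/8 }, Right { -5/16; -1/4; 0 } so simplest -11/32
RBBRBRR: Left { -1; -1/2; -3/8 }, Right { -11/32; -5/16; -1/4; 0 } so simplest -23/64
RBBRBRRB: Left { -1; -1/2; -3/8; -23/64 }, Right { -11/32; -5/16; -1/4; 0 } so simplest -45/128
RBBRBRRBB: Left { -1; -1/2; -3/8; -23/64; -45/128 }, Right { -11/32; -5/16; -1/4; 0 } so simplest -89/256
RBBRBRRBBR: Left { -1; -1/2; -3/8; -23/64; -45/128 }, Right { -89/256; -11/32; -5/16; -1/4; 0 } so simplest -179/512
RBBRBRRBBRR: Left { -1; -1/2; -3/8; -23/64; -45/128 }, Right { -179/512; -89/256; -11/32; -5/16; -1/4; 0 } so simplest -359/1024
RBBRBRRBBRRB: Left { -1; -1/2; -3/8; -23/64; -45/128; -359/1024 }, Right { -179/512; -89/256; -11/32; -5/16; -1/4; 0 } so simplest -717/2048
RBBRBRRBBRRBB: Left { -1; -1/2; -3/8; -23/64; -45/128; -359/1024; -717/2048 }, Right { -179/512; -89/256; -11/32; -5/16; -1/4; 0 } so simplest -1433/4096
RBBRBRRBBRRBBB: Left { -1; -1/2; -3/8; -23/64; -45/128; -359/1024; -717/2048; -1433/4096 }, Right { -179/512; -89/256; -11/32; -5/16; -1/4; 0 } so simplest -2865/8192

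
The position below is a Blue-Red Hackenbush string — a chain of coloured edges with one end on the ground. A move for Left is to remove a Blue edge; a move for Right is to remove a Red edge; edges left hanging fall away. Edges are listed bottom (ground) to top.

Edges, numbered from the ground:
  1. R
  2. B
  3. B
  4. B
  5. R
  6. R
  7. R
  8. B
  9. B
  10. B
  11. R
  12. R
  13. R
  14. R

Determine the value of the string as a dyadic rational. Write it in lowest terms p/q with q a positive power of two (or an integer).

Build value(s[:k]) for k = 1..14, string s = R B B B R R R B B B R R R R.
value(R) = { none | 0 } => -1
value(RB) = { -1 | 0 } => -1/2
value(RBB) = { -1; -1/2 | 0 } => -1/4
value(RBBB) = { -1; -1/2; -1/4 | 0 } => -1/8
value(RBBBR) = { -1; -1/2; -1/4 | -1/8; 0 } => -3/16
value(RBBBRR) = { -1; -1/2; -1/4 | -3/16; -1/8; 0 } => -7/32
value(RBBBRRR) = { -1; -1/2; -1/4 | -7/32; -3/16; -1/8; 0 } => -15/64
value(RBBBRRRB) = { -1; -1/2; -1/4; -15/64 | -7/32; -3/16; -1/8; 0 } => -29/128
value(RBBBRRRBB) = { -1; -1/2; -1/4; -15/64; -29/128 | -7/32; -3/16; -1/8; 0 } => -57/256
value(RBBBRRRBBB) = { -1; -1/2; -1/4; -15/64; -29/128; -57/256 | -7/32; -3/16; -1/8; 0 } => -113/512
value(RBBBRRRBBBR) = { -1; -1/2; -1/4; -15/64; -29/128; -57/256 | -113/512; -7/32; -3/16; -1/8; 0 } => -227/1024
value(RBBBRRRBBBRR) = { -1; -1/2; -1/4; -15/64; -29/128; -57/256 | -227/1024; -113/512; -7/32; -3/16; -1/8; 0 } => -455/2048
value(RBBBRRRBBBRRR) = { -1; -1/2; -1/4; -15/64; -29/128; -57/256 | -455/2048; -227/1024; -113/512; -7/32; -3/16; -1/8; 0 } => -911/4096
value(RBBBRRRBBBRRRR) = { -1; -1/2; -1/4; -15/64; -29/128; -57/256 | -911/4096; -455/2048; -227/1024; -113/512; -7/32; -3/16; -1/8; 0 } => -1823/8192

-1823/8192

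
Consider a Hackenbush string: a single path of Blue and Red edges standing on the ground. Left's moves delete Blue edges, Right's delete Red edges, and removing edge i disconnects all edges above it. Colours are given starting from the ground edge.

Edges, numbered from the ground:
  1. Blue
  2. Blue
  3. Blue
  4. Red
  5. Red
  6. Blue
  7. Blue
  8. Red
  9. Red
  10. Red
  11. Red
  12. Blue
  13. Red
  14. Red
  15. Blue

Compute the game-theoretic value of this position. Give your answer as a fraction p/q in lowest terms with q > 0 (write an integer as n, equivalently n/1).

Prefix values for Blue Blue Blue Red Red Blue Blue Red Red Red Red Blue Red Red Blue via {L|R} + simplicity:
B: Left { 0 }, Right { · } => simplest 1
BB: Left { 0, 1 }, Right { · } => simplest 2
BBB: Left { 0, 1, 2 }, Right { · } => simplest 3
BBBR: Left { 0, 1, 2 }, Right { 3 } => simplest 5/2
BBBRR: Left { 0, 1, 2 }, Right { 5/2, 3 } => simplest 9/4
BBBRRB: Left { 0, 1, 2, 9/4 }, Right { 5/2, 3 } => simplest 19/8
BBBRRBB: Left { 0, 1, 2, 9/4, 19/8 }, Right { 5/2, 3 } => simplest 39/16
BBBRRBBR: Left { 0, 1, 2, 9/4, 19/8 }, Right { 39/16, 5/2, 3 } => simplest 77/32
BBBRRBBRR: Left { 0, 1, 2, 9/4, 19/8 }, Right { 77/32, 39/16, 5/2, 3 } => simplest 153/64
BBBRRBBRRR: Left { 0, 1, 2, 9/4, 19/8 }, Right { 153/64, 77/32, 39/16, 5/2, 3 } => simplest 305/128
BBBRRBBRRRR: Left { 0, 1, 2, 9/4, 19/8 }, Right { 305/128, 153/64, 77/32, 39/16, 5/2, 3 } => simplest 609/256
BBBRRBBRRRRB: Left { 0, 1, 2, 9/4, 19/8, 609/256 }, Right { 305/128, 153/64, 77/32, 39/16, 5/2, 3 } => simplest 1219/512
BBBRRBBRRRRBR: Left { 0, 1, 2, 9/4, 19/8, 609/256 }, Right { 1219/512, 305/128, 153/64, 77/32, 39/16, 5/2, 3 } => simplest 2437/1024
BBBRRBBRRRRBRR: Left { 0, 1, 2, 9/4, 19/8, 609/256 }, Right { 2437/1024, 1219/512, 305/128, 153/64, 77/32, 39/16, 5/2, 3 } => simplest 4873/2048
BBBRRBBRRRRBRRB: Left { 0, 1, 2, 9/4, 19/8, 609/256, 4873/2048 }, Right { 2437/1024, 1219/512, 305/128, 153/64, 77/32, 39/16, 5/2, 3 } => simplest 9747/4096

9747/4096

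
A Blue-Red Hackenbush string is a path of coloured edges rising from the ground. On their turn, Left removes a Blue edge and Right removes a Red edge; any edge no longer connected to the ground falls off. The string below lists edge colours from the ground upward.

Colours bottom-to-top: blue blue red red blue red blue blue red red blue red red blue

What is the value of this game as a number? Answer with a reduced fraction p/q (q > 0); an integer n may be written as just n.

5523/4096

b: Left { 0 }, Right { none } gives simplest 1
bb: Left { 0, 1 }, Right { none } gives simplest 2
bbr: Left { 0, 1 }, Right { 2 } gives simplest 3/2
bbrr: Left { 0, 1 }, Right { 3/2, 2 } gives simplest 5/4
bbrrb: Left { 0, 1, 5/4 }, Right { 3/2, 2 } gives simplest 11/8
bbrrbr: Left { 0, 1, 5/4 }, Right { 11/8, 3/2, 2 } gives simplest 21/16
bbrrbrb: Left { 0, 1, 5/4, 21/16 }, Right { 11/8, 3/2, 2 } gives simplest 43/32
bbrrbrbb: Left { 0, 1, 5/4, 21/16, 43/32 }, Right { 11/8, 3/2, 2 } gives simplest 87/64
bbrrbrbbr: Left { 0, 1, 5/4, 21/16, 43/32 }, Right { 87/64, 11/8, 3/2, 2 } gives simplest 173/128
bbrrbrbbrr: Left { 0, 1, 5/4, 21/16, 43/32 }, Right { 173/128, 87/64, 11/8, 3/2, 2 } gives simplest 345/256
bbrrbrbbrrb: Left { 0, 1, 5/4, 21/16, 43/32, 345/256 }, Right { 173/128, 87/64, 11/8, 3/2, 2 } gives simplest 691/512
bbrrbrbbrrbr: Left { 0, 1, 5/4, 21/16, 43/32, 345/256 }, Right { 691/512, 173/128, 87/64, 11/8, 3/2, 2 } gives simplest 1381/1024
bbrrbrbbrrbrr: Left { 0, 1, 5/4, 21/16, 43/32, 345/256 }, Right { 1381/1024, 691/512, 173/128, 87/64, 11/8, 3/2, 2 } gives simplest 2761/2048
bbrrbrbbrrbrrb: Left { 0, 1, 5/4, 21/16, 43/32, 345/256, 2761/2048 }, Right { 1381/1024, 691/512, 173/128, 87/64, 11/8, 3/2, 2 } gives simplest 5523/4096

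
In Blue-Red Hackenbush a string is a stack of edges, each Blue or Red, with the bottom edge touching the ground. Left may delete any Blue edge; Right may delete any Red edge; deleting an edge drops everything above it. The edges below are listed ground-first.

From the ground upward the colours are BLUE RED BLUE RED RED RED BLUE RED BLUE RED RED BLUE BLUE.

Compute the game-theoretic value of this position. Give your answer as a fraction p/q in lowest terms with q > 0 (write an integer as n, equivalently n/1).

v_1 [B]  L=[0]  R=[(no moves)]  -> 1
v_2 [BR]  L=[0]  R=[1]  -> 1/2
v_3 [BRB]  L=[0, 1/2]  R=[1]  -> 3/4
v_4 [BRBR]  L=[0, 1/2]  R=[3/4, 1]  -> 5/8
v_5 [BRBRR]  L=[0, 1/2]  R=[5/8, 3/4, 1]  -> 9/16
v_6 [BRBRRR]  L=[0, 1/2]  R=[9/16, 5/8, 3/4, 1]  -> 17/32
v_7 [BRBRRRB]  L=[0, 1/2, 17/32]  R=[9/16, 5/8, 3/4, 1]  -> 35/64
v_8 [BRBRRRBR]  L=[0, 1/2, 17/32]  R=[35/64, 9/16, 5/8, 3/4, 1]  -> 69/128
v_9 [BRBRRRBRB]  L=[0, 1/2, 17/32, 69/128]  R=[35/64, 9/16, 5/8, 3/4, 1]  -> 139/256
v_10 [BRBRRRBRBR]  L=[0, 1/2, 17/32, 69/128]  R=[139/256, 35/64, 9/16, 5/8, 3/4, 1]  -> 277/512
v_11 [BRBRRRBRBRR]  L=[0, 1/2, 17/32, 69/128]  R=[277/512, 139/256, 35/64, 9/16, 5/8, 3/4, 1]  -> 553/1024
v_12 [BRBRRRBRBRRB]  L=[0, 1/2, 17/32, 69/128, 553/1024]  R=[277/512, 139/256, 35/64, 9/16, 5/8, 3/4, 1]  -> 1107/2048
v_13 [BRBRRRBRBRRBB]  L=[0, 1/2, 17/32, 69/128, 553/1024, 1107/2048]  R=[277/512, 139/256, 35/64, 9/16, 5/8, 3/4, 1]  -> 2215/4096

2215/4096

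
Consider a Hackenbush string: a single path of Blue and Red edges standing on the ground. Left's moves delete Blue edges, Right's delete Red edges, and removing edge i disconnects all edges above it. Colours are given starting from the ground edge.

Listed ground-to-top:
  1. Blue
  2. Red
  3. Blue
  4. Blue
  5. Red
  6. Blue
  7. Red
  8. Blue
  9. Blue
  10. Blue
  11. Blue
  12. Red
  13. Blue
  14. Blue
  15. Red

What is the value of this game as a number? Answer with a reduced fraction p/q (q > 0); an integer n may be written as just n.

Build val(s[:k]) for k = 1..15, string s = Blue Red Blue Blue Red Blue Red Blue Blue Blue Blue Red Blue Blue Red.
step 1: add Blue to get B; options L={ 0 } R={ · } => 1
step 2: add Red to get BR; options L={ 0 } R={ 1 } => 1/2
step 3: add Blue to get BRB; options L={ 0; 1/2 } R={ 1 } => 3/4
step 4: add Blue to get BRBB; options L={ 0; 1/2; 3/4 } R={ 1 } => 7/8
step 5: add Red to get BRBBR; options L={ 0; 1/2; 3/4 } R={ 7/8; 1 } => 13/16
step 6: add Blue to get BRBBRB; options L={ 0; 1/2; 3/4; 13/16 } R={ 7/8; 1 } => 27/32
step 7: add Red to get BRBBRBR; options L={ 0; 1/2; 3/4; 13/16 } R={ 27/32; 7/8; 1 } => 53/64
step 8: add Blue to get BRBBRBRB; options L={ 0; 1/2; 3/4; 13/16; 53/64 } R={ 27/32; 7/8; 1 } => 107/128
step 9: add Blue to get BRBBRBRBB; options L={ 0; 1/2; 3/4; 13/16; 53/64; 107/128 } R={ 27/32; 7/8; 1 } => 215/256
step 10: add Blue to get BRBBRBRBBB; options L={ 0; 1/2; 3/4; 13/16; 53/64; 107/128; 215/256 } R={ 27/32; 7/8; 1 } => 431/512
step 11: add Blue to get BRBBRBRBBBB; options L={ 0; 1/2; 3/4; 13/16; 53/64; 107/128; 215/256; 431/512 } R={ 27/32; 7/8; 1 } => 863/1024
step 12: add Red to get BRBBRBRBBBBR; options L={ 0; 1/2; 3/4; 13/16; 53/64; 107/128; 215/256; 431/512 } R={ 863/1024; 27/32; 7/8; 1 } => 1725/2048
step 13: add Blue to get BRBBRBRBBBBRB; options L={ 0; 1/2; 3/4; 13/16; 53/64; 107/128; 215/256; 431/512; 1725/2048 } R={ 863/1024; 27/32; 7/8; 1 } => 3451/4096
step 14: add Blue to get BRBBRBRBBBBRBB; options L={ 0; 1/2; 3/4; 13/16; 53/64; 107/128; 215/256; 431/512; 1725/2048; 3451/4096 } R={ 863/1024; 27/32; 7/8; 1 } => 6903/8192
step 15: add Red to get BRBBRBRBBBBRBBR; options L={ 0; 1/2; 3/4; 13/16; 53/64; 107/128; 215/256; 431/512; 1725/2048; 3451/4096 } R={ 6903/8192; 863/1024; 27/32; 7/8; 1 } => 13805/16384

13805/16384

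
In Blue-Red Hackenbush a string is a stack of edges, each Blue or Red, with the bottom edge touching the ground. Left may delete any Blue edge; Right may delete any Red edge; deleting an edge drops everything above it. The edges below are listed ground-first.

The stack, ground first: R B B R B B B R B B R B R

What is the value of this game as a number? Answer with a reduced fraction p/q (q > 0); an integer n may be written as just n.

-1099/4096

R: Left { ∅ }, Right { 0 } ⇒ simplest -1
RB: Left { -1 }, Right { 0 } ⇒ simplest -1/2
RBB: Left { -1; -1/2 }, Right { 0 } ⇒ simplest -1/4
RBBR: Left { -1; -1/2 }, Right { -1/4; 0 } ⇒ simplest -3/8
RBBRB: Left { -1; -1/2; -3/8 }, Right { -1/4; 0 } ⇒ simplest -5/16
RBBRBB: Left { -1; -1/2; -3/8; -5/16 }, Right { -1/4; 0 } ⇒ simplest -9/32
RBBRBBB: Left { -1; -1/2; -3/8; -5/16; -9/32 }, Right { -1/4; 0 } ⇒ simplest -17/64
RBBRBBBR: Left { -1; -1/2; -3/8; -5/16; -9/32 }, Right { -17/64; -1/4; 0 } ⇒ simplest -35/128
RBBRBBBRB: Left { -1; -1/2; -3/8; -5/16; -9/32; -35/128 }, Right { -17/64; -1/4; 0 } ⇒ simplest -69/256
RBBRBBBRBB: Left { -1; -1/2; -3/8; -5/16; -9/32; -35/128; -69/256 }, Right { -17/64; -1/4; 0 } ⇒ simplest -137/512
RBBRBBBRBBR: Left { -1; -1/2; -3/8; -5/16; -9/32; -35/128; -69/256 }, Right { -137/512; -17/64; -1/4; 0 } ⇒ simplest -275/1024
RBBRBBBRBBRB: Left { -1; -1/2; -3/8; -5/16; -9/32; -35/128; -69/256; -275/1024 }, Right { -137/512; -17/64; -1/4; 0 } ⇒ simplest -549/2048
RBBRBBBRBBRBR: Left { -1; -1/2; -3/8; -5/16; -9/32; -35/128; -69/256; -275/1024 }, Right { -549/2048; -137/512; -17/64; -1/4; 0 } ⇒ simplest -1099/4096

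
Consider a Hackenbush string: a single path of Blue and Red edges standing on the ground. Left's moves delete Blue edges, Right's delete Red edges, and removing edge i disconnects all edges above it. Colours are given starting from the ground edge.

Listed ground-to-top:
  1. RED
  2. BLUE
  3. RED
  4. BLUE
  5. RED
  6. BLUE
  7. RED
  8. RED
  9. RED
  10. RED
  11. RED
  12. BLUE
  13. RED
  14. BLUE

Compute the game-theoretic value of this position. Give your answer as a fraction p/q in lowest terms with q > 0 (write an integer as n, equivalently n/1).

Build value(s[:k]) for k = 1..14, string s = RED BLUE RED BLUE RED BLUE RED RED RED RED RED BLUE RED BLUE.
edge 1 of 14 (RED): { — | 0 } so -1
edge 2 of 14 (BLUE): { -1 | 0 } so -1/2
edge 3 of 14 (RED): { -1 | -1/2,0 } so -3/4
edge 4 of 14 (BLUE): { -1,-3/4 | -1/2,0 } so -5/8
edge 5 of 14 (RED): { -1,-3/4 | -5/8,-1/2,0 } so -11/16
edge 6 of 14 (BLUE): { -1,-3/4,-11/16 | -5/8,-1/2,0 } so -21/32
edge 7 of 14 (RED): { -1,-3/4,-11/16 | -21/32,-5/8,-1/2,0 } so -43/64
edge 8 of 14 (RED): { -1,-3/4,-11/16 | -43/64,-21/32,-5/8,-1/2,0 } so -87/128
edge 9 of 14 (RED): { -1,-3/4,-11/16 | -87/128,-43/64,-21/32,-5/8,-1/2,0 } so -175/256
edge 10 of 14 (RED): { -1,-3/4,-11/16 | -175/256,-87/128,-43/64,-21/32,-5/8,-1/2,0 } so -351/512
edge 11 of 14 (RED): { -1,-3/4,-11/16 | -351/512,-175/256,-87/128,-43/64,-21/32,-5/8,-1/2,0 } so -703/1024
edge 12 of 14 (BLUE): { -1,-3/4,-11/16,-703/1024 | -351/512,-175/256,-87/128,-43/64,-21/32,-5/8,-1/2,0 } so -1405/2048
edge 13 of 14 (RED): { -1,-3/4,-11/16,-703/1024 | -1405/2048,-351/512,-175/256,-87/128,-43/64,-21/32,-5/8,-1/2,0 } so -2811/4096
edge 14 of 14 (BLUE): { -1,-3/4,-11/16,-703/1024,-2811/4096 | -1405/2048,-351/512,-175/256,-87/128,-43/64,-21/32,-5/8,-1/2,0 } so -5621/8192

-5621/8192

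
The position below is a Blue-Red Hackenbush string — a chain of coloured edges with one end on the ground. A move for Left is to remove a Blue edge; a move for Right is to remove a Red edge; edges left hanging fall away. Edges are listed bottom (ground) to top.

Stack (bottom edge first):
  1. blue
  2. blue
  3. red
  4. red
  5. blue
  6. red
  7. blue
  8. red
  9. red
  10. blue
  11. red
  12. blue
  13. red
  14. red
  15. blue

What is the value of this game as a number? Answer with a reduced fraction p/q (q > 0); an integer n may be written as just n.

10835/8192

Prefix values for blue blue red red blue red blue red red blue red blue red red blue via {L|R} + simplicity:
val_1 [b]  L=[0]  R=[(no moves)]  → 1
val_2 [bb]  L=[0; 1]  R=[(no moves)]  → 2
val_3 [bbr]  L=[0; 1]  R=[2]  → 3/2
val_4 [bbrr]  L=[0; 1]  R=[3/2; 2]  → 5/4
val_5 [bbrrb]  L=[0; 1; 5/4]  R=[3/2; 2]  → 11/8
val_6 [bbrrbr]  L=[0; 1; 5/4]  R=[11/8; 3/2; 2]  → 21/16
val_7 [bbrrbrb]  L=[0; 1; 5/4; 21/16]  R=[11/8; 3/2; 2]  → 43/32
val_8 [bbrrbrbr]  L=[0; 1; 5/4; 21/16]  R=[43/32; 11/8; 3/2; 2]  → 85/64
val_9 [bbrrbrbrr]  L=[0; 1; 5/4; 21/16]  R=[85/64; 43/32; 11/8; 3/2; 2]  → 169/128
val_10 [bbrrbrbrrb]  L=[0; 1; 5/4; 21/16; 169/128]  R=[85/64; 43/32; 11/8; 3/2; 2]  → 339/256
val_11 [bbrrbrbrrbr]  L=[0; 1; 5/4; 21/16; 169/128]  R=[339/256; 85/64; 43/32; 11/8; 3/2; 2]  → 677/512
val_12 [bbrrbrbrrbrb]  L=[0; 1; 5/4; 21/16; 169/128; 677/512]  R=[339/256; 85/64; 43/32; 11/8; 3/2; 2]  → 1355/1024
val_13 [bbrrbrbrrbrbr]  L=[0; 1; 5/4; 21/16; 169/128; 677/512]  R=[1355/1024; 339/256; 85/64; 43/32; 11/8; 3/2; 2]  → 2709/2048
val_14 [bbrrbrbrrbrbrr]  L=[0; 1; 5/4; 21/16; 169/128; 677/512]  R=[2709/2048; 1355/1024; 339/256; 85/64; 43/32; 11/8; 3/2; 2]  → 5417/4096
val_15 [bbrrbrbrrbrbrrb]  L=[0; 1; 5/4; 21/16; 169/128; 677/512; 5417/4096]  R=[2709/2048; 1355/1024; 339/256; 85/64; 43/32; 11/8; 3/2; 2]  → 10835/8192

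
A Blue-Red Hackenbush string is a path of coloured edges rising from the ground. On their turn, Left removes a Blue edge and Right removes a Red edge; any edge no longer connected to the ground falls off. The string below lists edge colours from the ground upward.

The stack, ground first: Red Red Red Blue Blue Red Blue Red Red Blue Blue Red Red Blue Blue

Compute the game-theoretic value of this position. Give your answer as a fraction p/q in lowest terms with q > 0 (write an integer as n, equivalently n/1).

Recurse on prefixes of the 15-edge string Red Red Red Blue Blue Red Blue Red Red Blue Blue Red Red Blue Blue:
R: Left {  }, Right { 0 } → simplest -1
RR: Left {  }, Right { -1 0 } → simplest -2
RRR: Left {  }, Right { -2 -1 0 } → simplest -3
RRRB: Left { -3 }, Right { -2 -1 0 } → simplest -5/2
RRRBB: Left { -3 -5/2 }, Right { -2 -1 0 } → simplest -9/4
RRRBBR: Left { -3 -5/2 }, Right { -9/4 -2 -1 0 } → simplest -19/8
RRRBBRB: Left { -3 -5/2 -19/8 }, Right { -9/4 -2 -1 0 } → simplest -37/16
RRRBBRBR: Left { -3 -5/2 -19/8 }, Right { -37/16 -9/4 -2 -1 0 } → simplest -75/32
RRRBBRBRR: Left { -3 -5/2 -19/8 }, Right { -75/32 -37/16 -9/4 -2 -1 0 } → simplest -151/64
RRRBBRBRRB: Left { -3 -5/2 -19/8 -151/64 }, Right { -75/32 -37/16 -9/4 -2 -1 0 } → simplest -301/128
RRRBBRBRRBB: Left { -3 -5/2 -19/8 -151/64 -301/128 }, Right { -75/32 -37/16 -9/4 -2 -1 0 } → simplest -601/256
RRRBBRBRRBBR: Left { -3 -5/2 -19/8 -151/64 -301/128 }, Right { -601/256 -75/32 -37/16 -9/4 -2 -1 0 } → simplest -1203/512
RRRBBRBRRBBRR: Left { -3 -5/2 -19/8 -151/64 -301/128 }, Right { -1203/512 -601/256 -75/32 -37/16 -9/4 -2 -1 0 } → simplest -2407/1024
RRRBBRBRRBBRRB: Left { -3 -5/2 -19/8 -151/64 -301/128 -2407/1024 }, Right { -1203/512 -601/256 -75/32 -37/16 -9/4 -2 -1 0 } → simplest -4813/2048
RRRBBRBRRBBRRBB: Left { -3 -5/2 -19/8 -151/64 -301/128 -2407/1024 -4813/2048 }, Right { -1203/512 -601/256 -75/32 -37/16 -9/4 -2 -1 0 } → simplest -9625/4096

-9625/4096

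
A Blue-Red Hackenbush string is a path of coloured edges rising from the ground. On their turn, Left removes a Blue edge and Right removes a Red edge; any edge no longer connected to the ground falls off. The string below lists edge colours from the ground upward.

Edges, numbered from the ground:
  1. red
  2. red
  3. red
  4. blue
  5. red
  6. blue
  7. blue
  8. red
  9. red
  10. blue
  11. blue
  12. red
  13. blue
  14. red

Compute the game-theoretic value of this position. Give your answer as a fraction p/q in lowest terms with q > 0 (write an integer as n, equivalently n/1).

-5323/2048

Recurse on prefixes of the 14-edge string red red red blue red blue blue red red blue blue red blue red:
1 of 14 · r · max L −∞ · min R 0 = -1
2 of 14 · rr · max L −∞ · min R -1 = -2
3 of 14 · rrr · max L −∞ · min R -2 = -3
4 of 14 · rrrb · max L -3 · min R -2 = -5/2
5 of 14 · rrrbr · max L -3 · min R -5/2 = -11/4
6 of 14 · rrrbrb · max L -11/4 · min R -5/2 = -21/8
7 of 14 · rrrbrbb · max L -21/8 · min R -5/2 = -41/16
8 of 14 · rrrbrbbr · max L -21/8 · min R -41/16 = -83/32
9 of 14 · rrrbrbbrr · max L -21/8 · min R -83/32 = -167/64
10 of 14 · rrrbrbbrrb · max L -167/64 · min R -83/32 = -333/128
11 of 14 · rrrbrbbrrbb · max L -333/128 · min R -83/32 = -665/256
12 of 14 · rrrbrbbrrbbr · max L -333/128 · min R -665/256 = -1331/512
13 of 14 · rrrbrbbrrbbrb · max L -1331/512 · min R -665/256 = -2661/1024
14 of 14 · rrrbrbbrrbbrbr · max L -1331/512 · min R -2661/1024 = -5323/2048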